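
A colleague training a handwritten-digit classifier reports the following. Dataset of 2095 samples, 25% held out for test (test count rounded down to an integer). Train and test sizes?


Test = ⌊2095·25/100⌋ = 523
Train = 2095 - 523 = 1572

Train: 1572, Test: 523


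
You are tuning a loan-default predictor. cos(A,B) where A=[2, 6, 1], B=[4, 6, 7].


A·B = 2·4 + 6·6 + 1·7 = 51
‖A‖ = √41 = 6.4031, ‖B‖ = √101 = 10.0499
cos = 51/(√41·√101) = 51/√4141 = 0.7925

0.7925


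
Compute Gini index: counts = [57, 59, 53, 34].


Probabilities: [57/203, 59/203, 53/203, 34/203] ≈ [0.2808, 0.2906, 0.2611, 0.1675]
Σpᵢ² = (3249 + 3481 + 2809 + 1156)/203² = 10695/41209
Gini = 1 - Σpᵢ² = 1 - 10695/41209 = 0.7405

0.7405


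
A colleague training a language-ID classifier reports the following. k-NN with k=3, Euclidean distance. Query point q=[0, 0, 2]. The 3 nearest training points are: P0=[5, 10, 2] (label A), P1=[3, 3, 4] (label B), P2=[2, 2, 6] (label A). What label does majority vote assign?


d(q,P0) = 11.1803  (label A)
d(q,P1) = 4.6904  (label B)
d(q,P2) = 4.899  (label A)
Votes: A=2, B=1
Majority → A

A


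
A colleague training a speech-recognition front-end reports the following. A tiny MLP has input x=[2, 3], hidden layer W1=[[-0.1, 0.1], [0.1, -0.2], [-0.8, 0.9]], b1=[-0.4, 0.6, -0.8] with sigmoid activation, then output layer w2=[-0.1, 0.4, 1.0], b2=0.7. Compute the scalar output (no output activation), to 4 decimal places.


z1[0] = (-0.1)·(2) + (0.1)·(3) - 0.4 = -0.3
z1[1] = (0.1)·(2) + (-0.2)·(3) + 0.6 = 0.2
z1[2] = (-0.8)·(2) + (0.9)·(3) - 0.8 = 0.3
h = sigmoid(z1) = [0.4256, 0.5498, 0.5744]
output = (-0.1)·(0.4256) + (0.4)·(0.5498) + (1.0)·(0.5744) + 0.7 = 1.4518

1.4518


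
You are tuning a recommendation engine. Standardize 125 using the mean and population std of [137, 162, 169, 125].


μ = 148.25, σ = 17.9356
z = (125 - 148.25)/17.9356 = -1.2963

-1.2963


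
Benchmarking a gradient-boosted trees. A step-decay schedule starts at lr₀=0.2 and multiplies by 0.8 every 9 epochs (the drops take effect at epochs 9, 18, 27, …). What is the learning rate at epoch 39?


n_drops = ⌊39/9⌋ = 4
lr = 0.2·0.8^4 = 0.2·0.4096 = 0.08192

0.08192


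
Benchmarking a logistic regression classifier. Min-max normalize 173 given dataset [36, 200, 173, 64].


min=36, max=200
(173-36)/(200-36) = 137/164 = 0.8354

0.8354


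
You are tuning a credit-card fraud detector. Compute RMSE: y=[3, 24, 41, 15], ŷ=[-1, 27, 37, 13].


MSE = 45/4 = 11.25
RMSE = √(45/4) = 3.3541

3.3541


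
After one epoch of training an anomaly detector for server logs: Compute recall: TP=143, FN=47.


Recall = TP/(TP+FN)
= 143/(143+47)
= 143/190 = 75.26%

75.26%


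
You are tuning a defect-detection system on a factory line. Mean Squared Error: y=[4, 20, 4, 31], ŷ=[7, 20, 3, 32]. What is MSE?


Squared errors: (4-7)²=9, (20-20)²=0, (4-3)²=1, (31-32)²=1
Sum = 11
MSE = 11/4 = 11/4

11/4


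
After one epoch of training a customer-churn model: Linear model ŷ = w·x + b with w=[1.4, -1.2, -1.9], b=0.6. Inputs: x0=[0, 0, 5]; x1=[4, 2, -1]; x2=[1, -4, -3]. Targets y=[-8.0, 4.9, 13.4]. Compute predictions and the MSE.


ŷ0 = (1.4)·(0) + (-1.2)·(0) + (-1.9)·(5) + 0.6 = -8.9
ŷ1 = (1.4)·(4) + (-1.2)·(2) + (-1.9)·(-1) + 0.6 = 5.7
ŷ2 = (1.4)·(1) + (-1.2)·(-4) + (-1.9)·(-3) + 0.6 = 12.5
errors² = [0.81, 0.64, 0.81]
MSE = 2.2600/3 = 0.7533

0.7533


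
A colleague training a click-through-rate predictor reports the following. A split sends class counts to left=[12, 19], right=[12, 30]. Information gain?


Parent = [24, 49], H_parent = 0.9137
H_left = 0.9629 (n=31), H_right = 0.8631 (n=42)
H_children = (31/73)·0.9629 + (42/73)·0.8631 = 0.9055
IG = 0.9137 - 0.9055 = 0.0082

0.0082


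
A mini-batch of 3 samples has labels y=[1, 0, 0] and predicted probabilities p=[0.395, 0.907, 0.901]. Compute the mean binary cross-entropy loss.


L[0] = -ln(0.395) = 0.9289
L[1] = -ln(1-0.907) = -ln(0.093) = 2.3752
L[2] = -ln(1-0.901) = -ln(0.099) = 2.3126
mean = (0.9289 + 2.3752 + 2.3126)/3 = 1.8722

1.8722


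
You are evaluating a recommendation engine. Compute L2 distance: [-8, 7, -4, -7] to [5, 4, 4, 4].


d = √((-8-5)² + (7-4)² + (-4-4)² + (-7-4)²)
  = √(169 + 9 + 64 + 121)
  = √363 = 19.0526

19.0526


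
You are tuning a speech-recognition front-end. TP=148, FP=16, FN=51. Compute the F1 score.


Precision = 148/164 = 0.9024
Recall = 148/199 = 0.7437
F1 = 2·P·R/(P+R) = 2·TP/(2·TP+FP+FN) = 296/(296+16+51) = 296/363 = 0.8154

0.8154


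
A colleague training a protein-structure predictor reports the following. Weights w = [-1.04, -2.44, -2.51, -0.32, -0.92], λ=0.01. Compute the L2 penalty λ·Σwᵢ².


‖w‖₂² = (-1.04)² + (-2.44)² + (-2.51)² + (-0.32)² + (-0.92)²
     = 1.0816 + 5.9536 + 6.3001 + 0.1024 + 0.8464
     = 14.2841
λ·‖w‖₂² = 0.01·14.2841 = 0.142841

0.142841


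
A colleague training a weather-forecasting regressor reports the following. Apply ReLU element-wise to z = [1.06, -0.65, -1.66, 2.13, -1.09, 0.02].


ReLU(1.06) = max(0, 1.06) = 1.06
ReLU(-0.65) = max(0, -0.65) = 0.0
ReLU(-1.66) = max(0, -1.66) = 0.0
ReLU(2.13) = max(0, 2.13) = 2.13
ReLU(-1.09) = max(0, -1.09) = 0.0
ReLU(0.02) = max(0, 0.02) = 0.02
result = [1.06, 0.0, 0.0, 2.13, 0.0, 0.02]

[1.06, 0.0, 0.0, 2.13, 0.0, 0.02]


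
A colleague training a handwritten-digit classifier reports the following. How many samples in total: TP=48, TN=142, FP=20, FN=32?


Total = TP + TN + FP + FN
= 48 + 142 + 20 + 32
= 242
(Predicted positive: 68, predicted negative: 174)

242


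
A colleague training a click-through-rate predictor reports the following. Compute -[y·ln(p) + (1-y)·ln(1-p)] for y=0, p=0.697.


BCE = -[y·ln(p) + (1-y)·ln(1-p)]
= -0 - 1·ln(1-0.697)
= -ln(0.303) = 1.194

1.194


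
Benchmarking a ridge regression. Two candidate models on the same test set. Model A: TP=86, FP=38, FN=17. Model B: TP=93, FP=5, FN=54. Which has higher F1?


Model A: P=86/124=0.6935, R=86/103=0.835, F1=2PR/(P+R)=2TP/(2TP+FP+FN)=172/227=0.7577
Model B: P=93/98=0.949, R=93/147=0.6327, F1=2PR/(P+R)=2TP/(2TP+FP+FN)=186/245=0.7592
0.7577 < 0.7592 → Model B

Model B


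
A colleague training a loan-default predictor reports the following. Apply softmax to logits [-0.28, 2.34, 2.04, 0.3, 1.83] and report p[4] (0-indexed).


Exponentials: e^-0.28=0.7558, e^2.34=10.3812, e^2.04=7.6906, e^0.3=1.3499, e^1.83=6.2339
Sum = 26.4114
Softmax = [0.0286, 0.3931, 0.2912, 0.0511, 0.236]
p[4] = 6.2339/26.4114 = 0.236

0.236


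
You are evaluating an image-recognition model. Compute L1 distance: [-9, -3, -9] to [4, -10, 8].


d = |-9-4| + |-3+ 10| + |-9-8|
  = 13 + 7 + 17
  = 37

37


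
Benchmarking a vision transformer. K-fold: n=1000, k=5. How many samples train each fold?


Fold size = 1000/5 = 200
Training per fold = 1000 - 200 = 800

800


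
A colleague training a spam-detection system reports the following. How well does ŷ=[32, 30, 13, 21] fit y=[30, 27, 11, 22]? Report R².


ȳ = 22.5
SS_res = Σ(y-ŷ)² = 18
SS_tot = Σ(y-ȳ)² = 209
R² = 1 - SS_res/SS_tot = 1 - 0.0861 = 0.9139

0.9139


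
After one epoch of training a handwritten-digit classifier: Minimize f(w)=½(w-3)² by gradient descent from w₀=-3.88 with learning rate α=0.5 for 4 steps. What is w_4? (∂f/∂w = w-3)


step 1: grad = -3.88-3 = -6.88; w = -3.88 - 0.5·(-6.88) = -0.44
step 2: grad = -0.44-3 = -3.44; w = -0.44 - 0.5·(-3.44) = 1.28
step 3: grad = 1.28-3 = -1.72; w = 1.28 - 0.5·(-1.72) = 2.14
step 4: grad = 2.14-3 = -0.86; w = 2.14 - 0.5·(-0.86) = 2.57

2.57


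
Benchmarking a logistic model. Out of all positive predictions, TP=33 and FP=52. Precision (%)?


Precision = TP/(TP+FP)
= 33/(33+52)
= 33/85 = 38.82%

38.82%


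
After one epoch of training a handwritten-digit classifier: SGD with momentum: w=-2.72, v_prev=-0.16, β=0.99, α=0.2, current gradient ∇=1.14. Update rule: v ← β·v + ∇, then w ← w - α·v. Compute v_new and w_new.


v_new = 0.99·-0.16 + 1.14 = -0.1584 + 1.14 = 0.9816
w_new = -2.72 - 0.2·0.9816 = -2.72 - 0.19632 = -2.91632

v_new=0.9816, w_new=-2.91632


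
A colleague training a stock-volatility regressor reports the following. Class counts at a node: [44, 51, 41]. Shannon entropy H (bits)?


Probabilities: [44/136, 51/136, 41/136] ≈ [0.3235, 0.375, 0.3015]
H = -((44/136)·log₂(44/136) + (51/136)·log₂(51/136) + (41/136)·log₂(41/136))
  = 1.5789 bits

1.5789 bits


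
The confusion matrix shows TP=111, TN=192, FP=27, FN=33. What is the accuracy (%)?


Accuracy = (TP+TN)/(TP+TN+FP+FN)
= (111+192)/(363)
= 303/363 = 83.47%

83.47%


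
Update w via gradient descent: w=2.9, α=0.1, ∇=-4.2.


w_new = w - α·∇
= 2.9 - 0.1·-4.2
= 2.9 + 0.42
= 3.32

3.32


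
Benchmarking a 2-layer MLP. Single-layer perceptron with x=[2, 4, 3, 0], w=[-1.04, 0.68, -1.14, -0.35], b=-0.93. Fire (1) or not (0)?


z = (2)·(-1.04) + (4)·(0.68) + (3)·(-1.14) + (0)·(-0.35) - 0.93
  = -3.71
step(z) = 0 (z<0)

0


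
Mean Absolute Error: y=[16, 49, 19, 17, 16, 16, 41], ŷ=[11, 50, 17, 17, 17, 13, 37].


Absolute errors: |16-11|=5, |49-50|=1, |19-17|=2, |17-17|=0, |16-17|=1, |16-13|=3, |41-37|=4
Sum = 16
MAE = 16/7 = 16/7

16/7


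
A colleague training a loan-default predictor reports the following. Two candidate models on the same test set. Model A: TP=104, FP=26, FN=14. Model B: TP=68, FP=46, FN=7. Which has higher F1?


Model A: P=104/130=0.8, R=104/118=0.8814, F1=2PR/(P+R)=2TP/(2TP+FP+FN)=208/248=0.8387
Model B: P=68/114=0.5965, R=68/75=0.9067, F1=2PR/(P+R)=2TP/(2TP+FP+FN)=136/189=0.7196
0.8387 > 0.7196 → Model A

Model A


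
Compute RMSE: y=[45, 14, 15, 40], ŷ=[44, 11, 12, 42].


MSE = 23/4 = 5.75
RMSE = √(23/4) = 2.3979

2.3979


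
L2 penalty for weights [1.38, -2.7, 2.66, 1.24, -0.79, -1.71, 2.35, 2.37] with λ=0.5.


‖w‖₂² = (1.38)² + (-2.7)² + (2.66)² + (1.24)² + (-0.79)² + (-1.71)² + (2.35)² + (2.37)²
     = 1.9044 + 7.29 + 7.0756 + 1.5376 + 0.6241 + 2.9241 + 5.5225 + 5.6169
     = 32.4952
λ·‖w‖₂² = 0.5·32.4952 = 16.2476

16.2476


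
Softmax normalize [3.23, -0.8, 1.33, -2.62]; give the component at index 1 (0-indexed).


Exponentials: e^3.23=25.2797, e^-0.8=0.4493, e^1.33=3.781, e^-2.62=0.0728
Sum = 29.5828
Softmax = [0.8545, 0.0152, 0.1278, 0.0025]
p[1] = 0.4493/29.5828 = 0.0152

0.0152


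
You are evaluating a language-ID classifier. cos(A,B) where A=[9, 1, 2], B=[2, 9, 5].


A·B = 9·2 + 1·9 + 2·5 = 37
‖A‖ = √86 = 9.2736, ‖B‖ = √110 = 10.4881
cos = 37/(√86·√110) = 37/√9460 = 0.3804

0.3804


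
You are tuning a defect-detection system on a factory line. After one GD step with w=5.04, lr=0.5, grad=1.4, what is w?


w_new = w - α·∇
= 5.04 - 0.5·1.4
= 5.04 - 0.7
= 4.34

4.34


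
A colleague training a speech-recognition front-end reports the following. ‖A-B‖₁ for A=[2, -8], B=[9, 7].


d = |2-9| + |-8-7|
  = 7 + 15
  = 22

22


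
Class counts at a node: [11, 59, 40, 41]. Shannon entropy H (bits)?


Probabilities: [11/151, 59/151, 40/151, 41/151] ≈ [0.0728, 0.3907, 0.2649, 0.2715]
H = -((11/151)·log₂(11/151) + (59/151)·log₂(59/151) + (40/151)·log₂(40/151) + (41/151)·log₂(41/151))
  = 1.8234 bits

1.8234 bits


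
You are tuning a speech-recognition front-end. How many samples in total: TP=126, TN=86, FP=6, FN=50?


Total = TP + TN + FP + FN
= 126 + 86 + 6 + 50
= 268
(Predicted positive: 132, predicted negative: 136)

268


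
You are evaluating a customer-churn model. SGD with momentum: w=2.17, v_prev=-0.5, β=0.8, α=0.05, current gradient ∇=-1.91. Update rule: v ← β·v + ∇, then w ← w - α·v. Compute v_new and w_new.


v_new = 0.8·-0.5 - 1.91 = -0.4 - 1.91 = -2.31
w_new = 2.17 - 0.05·-2.31 = 2.17 + 0.1155 = 2.2855

v_new=-2.31, w_new=2.2855


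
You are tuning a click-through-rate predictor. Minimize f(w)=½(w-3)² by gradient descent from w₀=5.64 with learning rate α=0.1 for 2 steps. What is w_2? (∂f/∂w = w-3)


step 1: grad = 5.64-3 = 2.64; w = 5.64 - 0.1·(2.64) = 5.376
step 2: grad = 5.376-3 = 2.376; w = 5.376 - 0.1·(2.376) = 5.1384

5.1384


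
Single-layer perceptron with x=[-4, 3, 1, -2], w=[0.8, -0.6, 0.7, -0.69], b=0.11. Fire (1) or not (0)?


z = (-4)·(0.8) + (3)·(-0.6) + (1)·(0.7) + (-2)·(-0.69) + 0.11
  = -2.81
step(z) = 0 (z<0)

0


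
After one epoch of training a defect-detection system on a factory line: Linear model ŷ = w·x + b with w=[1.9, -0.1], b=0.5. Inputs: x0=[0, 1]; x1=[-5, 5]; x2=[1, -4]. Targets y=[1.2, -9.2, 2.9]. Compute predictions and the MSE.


ŷ0 = (1.9)·(0) + (-0.1)·(1) + 0.5 = 0.4
ŷ1 = (1.9)·(-5) + (-0.1)·(5) + 0.5 = -9.5
ŷ2 = (1.9)·(1) + (-0.1)·(-4) + 0.5 = 2.8
errors² = [0.64, 0.09, 0.01]
MSE = 0.7400/3 = 0.2467

0.2467


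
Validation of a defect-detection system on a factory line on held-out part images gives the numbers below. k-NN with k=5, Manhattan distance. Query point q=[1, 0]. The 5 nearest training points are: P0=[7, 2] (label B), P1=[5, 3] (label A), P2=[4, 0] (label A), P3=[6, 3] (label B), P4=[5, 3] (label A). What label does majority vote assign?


d(q,P0) = 8  (label B)
d(q,P1) = 7  (label A)
d(q,P2) = 3  (label A)
d(q,P3) = 8  (label B)
d(q,P4) = 7  (label A)
Votes: A=3, B=2
Majority → A

A


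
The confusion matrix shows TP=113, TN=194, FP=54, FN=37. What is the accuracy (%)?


Accuracy = (TP+TN)/(TP+TN+FP+FN)
= (113+194)/(398)
= 307/398 = 77.14%

77.14%


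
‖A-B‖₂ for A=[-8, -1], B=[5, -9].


d = √((-8-5)² + (-1+ 9)²)
  = √(169 + 64)
  = √233 = 15.2643

15.2643


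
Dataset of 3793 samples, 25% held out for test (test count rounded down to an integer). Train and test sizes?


Test = ⌊3793·25/100⌋ = 948
Train = 3793 - 948 = 2845

Train: 2845, Test: 948


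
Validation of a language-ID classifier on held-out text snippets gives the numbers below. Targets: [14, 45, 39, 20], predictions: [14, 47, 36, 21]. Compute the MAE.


Absolute errors: |14-14|=0, |45-47|=2, |39-36|=3, |20-21|=1
Sum = 6
MAE = 6/4 = 3/2

3/2


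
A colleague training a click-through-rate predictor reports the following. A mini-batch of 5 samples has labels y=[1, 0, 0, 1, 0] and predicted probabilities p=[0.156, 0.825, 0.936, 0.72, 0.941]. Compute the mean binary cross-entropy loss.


L[0] = -ln(0.156) = 1.8579
L[1] = -ln(1-0.825) = -ln(0.175) = 1.743
L[2] = -ln(1-0.936) = -ln(0.064) = 2.7489
L[3] = -ln(0.72) = 0.3285
L[4] = -ln(1-0.941) = -ln(0.059) = 2.8302
mean = (1.8579 + 1.743 + 2.7489 + 0.3285 + 2.8302)/5 = 1.9017

1.9017


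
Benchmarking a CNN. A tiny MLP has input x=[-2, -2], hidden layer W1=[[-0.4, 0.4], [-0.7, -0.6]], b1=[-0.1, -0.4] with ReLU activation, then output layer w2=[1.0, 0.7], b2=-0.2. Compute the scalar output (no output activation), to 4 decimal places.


z1[0] = (-0.4)·(-2) + (0.4)·(-2) - 0.1 = -0.1
z1[1] = (-0.7)·(-2) + (-0.6)·(-2) - 0.4 = 2.2
h = ReLU(z1) = [0.0, 2.2]
output = (1.0)·(0.0) + (0.7)·(2.2) - 0.2 = 1.34

1.34


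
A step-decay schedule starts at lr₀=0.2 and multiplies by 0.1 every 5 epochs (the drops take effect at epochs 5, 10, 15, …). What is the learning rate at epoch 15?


n_drops = ⌊15/5⌋ = 3
lr = 0.2·0.1^3 = 0.2·0.001 = 0.0002

0.0002


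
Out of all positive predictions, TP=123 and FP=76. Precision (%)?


Precision = TP/(TP+FP)
= 123/(123+76)
= 123/199 = 61.81%

61.81%


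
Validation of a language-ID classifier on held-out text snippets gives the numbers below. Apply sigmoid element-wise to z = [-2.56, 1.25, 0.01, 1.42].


σ(-2.56) = 1/(1+e^2.56) = 0.0718
σ(1.25) = 1/(1+e^-1.25) = 0.7773
σ(0.01) = 1/(1+e^-0.01) = 0.5025
σ(1.42) = 1/(1+e^-1.42) = 0.8053
result = [0.0718, 0.7773, 0.5025, 0.8053]

[0.0718, 0.7773, 0.5025, 0.8053]


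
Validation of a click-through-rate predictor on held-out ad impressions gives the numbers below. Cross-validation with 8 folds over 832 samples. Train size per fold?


Fold size = 832/8 = 104
Training per fold = 832 - 104 = 728

728


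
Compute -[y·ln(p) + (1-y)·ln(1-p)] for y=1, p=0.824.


BCE = -[y·ln(p) + (1-y)·ln(1-p)]
= -1·ln(0.824) - 0
= -ln(0.824) = 0.1936

0.1936


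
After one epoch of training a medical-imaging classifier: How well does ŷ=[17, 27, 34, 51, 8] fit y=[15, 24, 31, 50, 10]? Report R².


ȳ = 26
SS_res = Σ(y-ŷ)² = 27
SS_tot = Σ(y-ȳ)² = 982
R² = 1 - SS_res/SS_tot = 1 - 0.0275 = 0.9725

0.9725


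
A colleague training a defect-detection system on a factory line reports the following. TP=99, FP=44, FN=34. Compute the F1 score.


Precision = 99/143 = 0.6923
Recall = 99/133 = 0.7444
F1 = 2·P·R/(P+R) = 2·TP/(2·TP+FP+FN) = 198/(198+44+34) = 198/276 = 0.7174

0.7174


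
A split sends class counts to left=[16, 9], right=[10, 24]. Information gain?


Parent = [26, 33], H_parent = 0.9898
H_left = 0.9427 (n=25), H_right = 0.874 (n=34)
H_children = (25/59)·0.9427 + (34/59)·0.874 = 0.9031
IG = 0.9898 - 0.9031 = 0.0867

0.0867


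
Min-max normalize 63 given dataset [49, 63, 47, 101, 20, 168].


min=20, max=168
(63-20)/(168-20) = 43/148 = 0.2905

0.2905


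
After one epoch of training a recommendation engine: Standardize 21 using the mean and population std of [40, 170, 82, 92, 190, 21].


μ = 99.1667, σ = 62.2158
z = (21 - 99.1667)/62.2158 = -1.2564

-1.2564


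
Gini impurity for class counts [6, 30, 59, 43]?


Probabilities: [6/138, 30/138, 59/138, 43/138] ≈ [0.0435, 0.2174, 0.4275, 0.3116]
Σpᵢ² = (36 + 900 + 3481 + 1849)/138² = 6266/19044
Gini = 1 - Σpᵢ² = 1 - 6266/19044 = 0.671

0.671


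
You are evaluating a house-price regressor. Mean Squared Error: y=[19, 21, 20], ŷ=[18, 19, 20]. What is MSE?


Squared errors: (19-18)²=1, (21-19)²=4, (20-20)²=0
Sum = 5
MSE = 5/3 = 5/3

5/3


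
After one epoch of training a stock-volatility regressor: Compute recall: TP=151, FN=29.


Recall = TP/(TP+FN)
= 151/(151+29)
= 151/180 = 83.89%

83.89%


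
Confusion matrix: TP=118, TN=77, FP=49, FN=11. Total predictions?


Total = TP + TN + FP + FN
= 118 + 77 + 49 + 11
= 255
(Predicted positive: 167, predicted negative: 88)

255


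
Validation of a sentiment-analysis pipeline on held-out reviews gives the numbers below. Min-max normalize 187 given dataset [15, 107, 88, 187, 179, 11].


min=11, max=187
(187-11)/(187-11) = 176/176 = 1.0

1.0


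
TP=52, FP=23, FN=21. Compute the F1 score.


Precision = 52/75 = 0.6933
Recall = 52/73 = 0.7123
F1 = 2·P·R/(P+R) = 2·TP/(2·TP+FP+FN) = 104/(104+23+21) = 104/148 = 0.7027

0.7027


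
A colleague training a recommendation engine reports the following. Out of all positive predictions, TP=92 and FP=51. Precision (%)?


Precision = TP/(TP+FP)
= 92/(92+51)
= 92/143 = 64.34%

64.34%


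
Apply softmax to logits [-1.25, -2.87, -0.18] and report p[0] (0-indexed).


Exponentials: e^-1.25=0.2865, e^-2.87=0.0567, e^-0.18=0.8353
Sum = 1.1785
Softmax = [0.2431, 0.0481, 0.7088]
p[0] = 0.2865/1.1785 = 0.2431

0.2431


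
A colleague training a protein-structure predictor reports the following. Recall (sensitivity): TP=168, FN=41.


Recall = TP/(TP+FN)
= 168/(168+41)
= 168/209 = 80.38%

80.38%


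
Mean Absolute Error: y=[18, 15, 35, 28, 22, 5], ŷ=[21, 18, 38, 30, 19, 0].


Absolute errors: |18-21|=3, |15-18|=3, |35-38|=3, |28-30|=2, |22-19|=3, |5-0|=5
Sum = 19
MAE = 19/6 = 19/6

19/6


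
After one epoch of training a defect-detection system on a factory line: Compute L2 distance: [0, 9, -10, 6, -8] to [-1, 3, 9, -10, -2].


d = √((0+ 1)² + (9-3)² + (-10-9)² + (6+ 10)² + (-8+ 2)²)
  = √(1 + 36 + 361 + 256 + 36)
  = √690 = 26.2679

26.2679


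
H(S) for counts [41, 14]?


Probabilities: [41/55, 14/55] ≈ [0.7455, 0.2545]
H = -((41/55)·log₂(41/55) + (14/55)·log₂(14/55))
  = 0.8184 bits

0.8184 bits


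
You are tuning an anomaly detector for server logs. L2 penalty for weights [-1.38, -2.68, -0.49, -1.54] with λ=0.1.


‖w‖₂² = (-1.38)² + (-2.68)² + (-0.49)² + (-1.54)²
     = 1.9044 + 7.1824 + 0.2401 + 2.3716
     = 11.6985
λ·‖w‖₂² = 0.1·11.6985 = 1.16985

1.16985


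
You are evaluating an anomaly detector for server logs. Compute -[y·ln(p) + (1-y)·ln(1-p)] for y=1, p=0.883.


BCE = -[y·ln(p) + (1-y)·ln(1-p)]
= -1·ln(0.883) - 0
= -ln(0.883) = 0.1244

0.1244


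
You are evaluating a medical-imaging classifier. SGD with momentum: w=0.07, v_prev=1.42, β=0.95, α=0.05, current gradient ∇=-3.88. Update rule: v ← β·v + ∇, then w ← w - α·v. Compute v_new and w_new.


v_new = 0.95·1.42 - 3.88 = 1.349 - 3.88 = -2.531
w_new = 0.07 - 0.05·-2.531 = 0.07 + 0.12655 = 0.19655

v_new=-2.531, w_new=0.19655


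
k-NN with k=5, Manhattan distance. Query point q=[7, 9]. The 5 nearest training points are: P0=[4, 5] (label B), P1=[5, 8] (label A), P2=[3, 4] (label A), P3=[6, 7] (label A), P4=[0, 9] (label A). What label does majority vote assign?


d(q,P0) = 7  (label B)
d(q,P1) = 3  (label A)
d(q,P2) = 9  (label A)
d(q,P3) = 3  (label A)
d(q,P4) = 7  (label A)
Votes: A=4, B=1
Majority → A

A


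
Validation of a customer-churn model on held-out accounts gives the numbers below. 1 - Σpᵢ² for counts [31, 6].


Probabilities: [31/37, 6/37] ≈ [0.8378, 0.1622]
Σpᵢ² = (961 + 36)/37² = 997/1369
Gini = 1 - Σpᵢ² = 1 - 997/1369 = 0.2717

0.2717


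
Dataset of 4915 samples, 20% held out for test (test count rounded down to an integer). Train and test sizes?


Test = ⌊4915·20/100⌋ = 983
Train = 4915 - 983 = 3932

Train: 3932, Test: 983


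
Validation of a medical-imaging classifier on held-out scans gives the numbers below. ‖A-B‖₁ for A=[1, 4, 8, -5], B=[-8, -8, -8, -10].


d = |1+ 8| + |4+ 8| + |8+ 8| + |-5+ 10|
  = 9 + 12 + 16 + 5
  = 42

42


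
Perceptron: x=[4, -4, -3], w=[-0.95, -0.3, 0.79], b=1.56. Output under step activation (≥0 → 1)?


z = (4)·(-0.95) + (-4)·(-0.3) + (-3)·(0.79) + 1.56
  = -3.41
step(z) = 0 (z<0)

0


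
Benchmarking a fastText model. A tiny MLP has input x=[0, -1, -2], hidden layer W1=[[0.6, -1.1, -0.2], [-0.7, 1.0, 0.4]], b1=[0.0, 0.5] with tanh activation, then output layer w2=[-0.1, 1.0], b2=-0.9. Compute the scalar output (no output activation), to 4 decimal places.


z1[0] = (0.6)·(0) + (-1.1)·(-1) + (-0.2)·(-2) + 0.0 = 1.5
z1[1] = (-0.7)·(0) + (1.0)·(-1) + (0.4)·(-2) + 0.5 = -1.3
h = tanh(z1) = [0.9051, -0.8617]
output = (-0.1)·(0.9051) + (1.0)·(-0.8617) - 0.9 = -1.8522

-1.8522


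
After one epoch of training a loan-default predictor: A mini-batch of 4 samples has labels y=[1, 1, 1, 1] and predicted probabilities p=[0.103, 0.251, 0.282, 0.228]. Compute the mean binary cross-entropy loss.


L[0] = -ln(0.103) = 2.273
L[1] = -ln(0.251) = 1.3823
L[2] = -ln(0.282) = 1.2658
L[3] = -ln(0.228) = 1.4784
mean = (2.273 + 1.3823 + 1.2658 + 1.4784)/4 = 1.5999

1.5999


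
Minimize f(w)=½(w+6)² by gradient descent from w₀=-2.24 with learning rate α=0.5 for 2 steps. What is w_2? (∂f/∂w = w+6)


step 1: grad = -2.24+6 = 3.76; w = -2.24 - 0.5·(3.76) = -4.12
step 2: grad = -4.12+6 = 1.88; w = -4.12 - 0.5·(1.88) = -5.06

-5.06


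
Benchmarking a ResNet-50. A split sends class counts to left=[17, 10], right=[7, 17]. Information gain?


Parent = [24, 27], H_parent = 0.9975
H_left = 0.951 (n=27), H_right = 0.8709 (n=24)
H_children = (27/51)·0.951 + (24/51)·0.8709 = 0.9133
IG = 0.9975 - 0.9133 = 0.0842

0.0842


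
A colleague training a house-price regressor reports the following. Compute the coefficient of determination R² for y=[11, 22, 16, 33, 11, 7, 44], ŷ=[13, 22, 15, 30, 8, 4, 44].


ȳ = 20.5714
SS_res = Σ(y-ŷ)² = 32
SS_tot = Σ(y-ȳ)² = 1093.71
R² = 1 - SS_res/SS_tot = 1 - 0.0293 = 0.9707

0.9707


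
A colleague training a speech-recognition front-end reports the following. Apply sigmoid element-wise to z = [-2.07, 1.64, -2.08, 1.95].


σ(-2.07) = 1/(1+e^2.07) = 0.112
σ(1.64) = 1/(1+e^-1.64) = 0.8375
σ(-2.08) = 1/(1+e^2.08) = 0.1111
σ(1.95) = 1/(1+e^-1.95) = 0.8754
result = [0.112, 0.8375, 0.1111, 0.8754]

[0.112, 0.8375, 0.1111, 0.8754]


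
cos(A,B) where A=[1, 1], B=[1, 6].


A·B = 1·1 + 1·6 = 7
‖A‖ = √2 = 1.4142, ‖B‖ = √37 = 6.0828
cos = 7/(√2·√37) = 7/√74 = 0.8137

0.8137


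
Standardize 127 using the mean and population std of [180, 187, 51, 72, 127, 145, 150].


μ = 130.2857, σ = 47.7904
z = (127 - 130.2857)/47.7904 = -0.0688

-0.0688


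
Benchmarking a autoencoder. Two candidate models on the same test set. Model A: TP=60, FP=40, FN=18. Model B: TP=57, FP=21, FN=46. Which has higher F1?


Model A: P=60/100=0.6, R=60/78=0.7692, F1=2PR/(P+R)=2TP/(2TP+FP+FN)=120/178=0.6742
Model B: P=57/78=0.7308, R=57/103=0.5534, F1=2PR/(P+R)=2TP/(2TP+FP+FN)=114/181=0.6298
0.6742 > 0.6298 → Model A

Model A


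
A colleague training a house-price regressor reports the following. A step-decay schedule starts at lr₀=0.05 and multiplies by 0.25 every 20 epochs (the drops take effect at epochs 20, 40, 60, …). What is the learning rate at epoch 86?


n_drops = ⌊86/20⌋ = 4
lr = 0.05·0.25^4 = 0.05·0.00390625 = 0.0001953125

0.0001953125


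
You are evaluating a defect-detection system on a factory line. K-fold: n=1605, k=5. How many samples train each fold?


Fold size = 1605/5 = 321
Training per fold = 1605 - 321 = 1284

1284


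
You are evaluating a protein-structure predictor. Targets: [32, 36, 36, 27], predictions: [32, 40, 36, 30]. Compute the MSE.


Squared errors: (32-32)²=0, (36-40)²=16, (36-36)²=0, (27-30)²=9
Sum = 25
MSE = 25/4 = 25/4

25/4


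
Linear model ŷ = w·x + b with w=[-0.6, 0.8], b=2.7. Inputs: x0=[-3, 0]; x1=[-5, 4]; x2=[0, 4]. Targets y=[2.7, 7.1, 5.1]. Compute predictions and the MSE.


ŷ0 = (-0.6)·(-3) + (0.8)·(0) + 2.7 = 4.5
ŷ1 = (-0.6)·(-5) + (0.8)·(4) + 2.7 = 8.9
ŷ2 = (-0.6)·(0) + (0.8)·(4) + 2.7 = 5.9
errors² = [3.24, 3.24, 0.64]
MSE = 7.1200/3 = 2.3733

2.3733


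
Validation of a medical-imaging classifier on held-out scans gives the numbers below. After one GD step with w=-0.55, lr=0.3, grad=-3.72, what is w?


w_new = w - α·∇
= -0.55 - 0.3·-3.72
= -0.55 + 1.116
= 0.566

0.566


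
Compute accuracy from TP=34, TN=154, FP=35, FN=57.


Accuracy = (TP+TN)/(TP+TN+FP+FN)
= (34+154)/(280)
= 188/280 = 67.14%

67.14%


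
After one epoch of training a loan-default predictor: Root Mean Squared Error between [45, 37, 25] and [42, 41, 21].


MSE = 41/3 = 13.6667
RMSE = √(41/3) = 3.6968

3.6968


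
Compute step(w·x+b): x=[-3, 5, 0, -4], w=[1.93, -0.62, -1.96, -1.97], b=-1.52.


z = (-3)·(1.93) + (5)·(-0.62) + (0)·(-1.96) + (-4)·(-1.97) - 1.52
  = -2.53
step(z) = 0 (z<0)

0


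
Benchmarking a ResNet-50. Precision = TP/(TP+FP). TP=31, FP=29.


Precision = TP/(TP+FP)
= 31/(31+29)
= 31/60 = 51.67%

51.67%


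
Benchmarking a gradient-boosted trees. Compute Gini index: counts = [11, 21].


Probabilities: [11/32, 21/32] ≈ [0.3438, 0.6562]
Σpᵢ² = (121 + 441)/32² = 562/1024
Gini = 1 - Σpᵢ² = 1 - 562/1024 = 0.4512

0.4512


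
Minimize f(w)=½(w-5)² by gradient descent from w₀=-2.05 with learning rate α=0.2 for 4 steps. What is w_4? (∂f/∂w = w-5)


step 1: grad = -2.05-5 = -7.05; w = -2.05 - 0.2·(-7.05) = -0.64
step 2: grad = -0.64-5 = -5.64; w = -0.64 - 0.2·(-5.64) = 0.488
step 3: grad = 0.488-5 = -4.512; w = 0.488 - 0.2·(-4.512) = 1.3904
step 4: grad = 1.3904-5 = -3.6096; w = 1.3904 - 0.2·(-3.6096) = 2.11232

2.11232


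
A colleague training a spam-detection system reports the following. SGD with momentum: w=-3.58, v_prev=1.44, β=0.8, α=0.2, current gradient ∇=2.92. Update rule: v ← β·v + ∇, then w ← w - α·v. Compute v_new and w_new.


v_new = 0.8·1.44 + 2.92 = 1.152 + 2.92 = 4.072
w_new = -3.58 - 0.2·4.072 = -3.58 - 0.8144 = -4.3944

v_new=4.072, w_new=-4.3944


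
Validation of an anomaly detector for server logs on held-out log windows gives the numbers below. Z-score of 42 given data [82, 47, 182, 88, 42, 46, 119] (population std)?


μ = 86.5714, σ = 46.8733
z = (42 - 86.5714)/46.8733 = -0.9509

-0.9509


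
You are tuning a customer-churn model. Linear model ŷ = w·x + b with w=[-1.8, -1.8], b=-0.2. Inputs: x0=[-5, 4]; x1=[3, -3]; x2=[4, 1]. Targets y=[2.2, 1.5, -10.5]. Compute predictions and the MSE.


ŷ0 = (-1.8)·(-5) + (-1.8)·(4) - 0.2 = 1.6
ŷ1 = (-1.8)·(3) + (-1.8)·(-3) - 0.2 = -0.2
ŷ2 = (-1.8)·(4) + (-1.8)·(1) - 0.2 = -9.2
errors² = [0.36, 2.89, 1.69]
MSE = 4.9400/3 = 1.6467

1.6467


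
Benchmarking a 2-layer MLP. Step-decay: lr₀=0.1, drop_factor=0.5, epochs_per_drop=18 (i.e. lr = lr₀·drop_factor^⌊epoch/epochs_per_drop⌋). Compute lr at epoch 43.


n_drops = ⌊43/18⌋ = 2
lr = 0.1·0.5^2 = 0.1·0.25 = 0.025

0.025


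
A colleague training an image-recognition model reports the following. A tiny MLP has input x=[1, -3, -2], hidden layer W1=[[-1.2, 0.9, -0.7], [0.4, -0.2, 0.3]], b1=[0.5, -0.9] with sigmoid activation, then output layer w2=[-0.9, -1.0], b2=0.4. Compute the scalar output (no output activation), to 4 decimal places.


z1[0] = (-1.2)·(1) + (0.9)·(-3) + (-0.7)·(-2) + 0.5 = -2.0
z1[1] = (0.4)·(1) + (-0.2)·(-3) + (0.3)·(-2) - 0.9 = -0.5
h = sigmoid(z1) = [0.1192, 0.3775]
output = (-0.9)·(0.1192) + (-1.0)·(0.3775) + 0.4 = -0.0848

-0.0848


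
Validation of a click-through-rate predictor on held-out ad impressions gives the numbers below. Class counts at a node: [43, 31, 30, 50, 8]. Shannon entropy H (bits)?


Probabilities: [43/162, 31/162, 30/162, 50/162, 8/162] ≈ [0.2654, 0.1914, 0.1852, 0.3086, 0.0494]
H = -((43/162)·log₂(43/162) + (31/162)·log₂(31/162) + (30/162)·log₂(30/162) + (50/162)·log₂(50/162) + (8/162)·log₂(8/162))
  = 2.1528 bits

2.1528 bits


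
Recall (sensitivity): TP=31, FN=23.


Recall = TP/(TP+FN)
= 31/(31+23)
= 31/54 = 57.41%

57.41%


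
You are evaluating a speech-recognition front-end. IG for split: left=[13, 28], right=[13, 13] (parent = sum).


Parent = [26, 41], H_parent = 0.9635
H_left = 0.9012 (n=41), H_right = 1 (n=26)
H_children = (41/67)·0.9012 + (26/67)·1 = 0.9395
IG = 0.9635 - 0.9395 = 0.024

0.024


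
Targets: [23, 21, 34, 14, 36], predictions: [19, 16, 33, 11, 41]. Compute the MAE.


Absolute errors: |23-19|=4, |21-16|=5, |34-33|=1, |14-11|=3, |36-41|=5
Sum = 18
MAE = 18/5 = 18/5

18/5


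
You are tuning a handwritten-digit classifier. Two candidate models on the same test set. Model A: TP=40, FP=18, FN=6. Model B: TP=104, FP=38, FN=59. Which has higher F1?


Model A: P=40/58=0.6897, R=40/46=0.8696, F1=2PR/(P+R)=2TP/(2TP+FP+FN)=80/104=0.7692
Model B: P=104/142=0.7324, R=104/163=0.638, F1=2PR/(P+R)=2TP/(2TP+FP+FN)=208/305=0.682
0.7692 > 0.682 → Model A

Model A


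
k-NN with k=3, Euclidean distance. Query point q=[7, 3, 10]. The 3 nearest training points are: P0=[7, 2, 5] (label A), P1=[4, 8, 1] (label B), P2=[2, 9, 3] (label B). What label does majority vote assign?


d(q,P0) = 5.099  (label A)
d(q,P1) = 10.7238  (label B)
d(q,P2) = 10.4881  (label B)
Votes: A=1, B=2
Majority → B

B


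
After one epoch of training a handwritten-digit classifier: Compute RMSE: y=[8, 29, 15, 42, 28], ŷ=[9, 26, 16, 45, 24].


MSE = 36/5 = 7.2
RMSE = √(36/5) = 2.6833

2.6833


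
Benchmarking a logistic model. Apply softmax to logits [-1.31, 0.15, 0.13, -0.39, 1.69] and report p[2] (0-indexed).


Exponentials: e^-1.31=0.2698, e^0.15=1.1618, e^0.13=1.1388, e^-0.39=0.6771, e^1.69=5.4195
Sum = 8.667
Softmax = [0.0311, 0.1341, 0.1314, 0.0781, 0.6253]
p[2] = 1.1388/8.667 = 0.1314

0.1314


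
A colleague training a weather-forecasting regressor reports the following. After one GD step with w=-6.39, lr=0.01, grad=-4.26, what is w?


w_new = w - α·∇
= -6.39 - 0.01·-4.26
= -6.39 + 0.0426
= -6.3474

-6.3474


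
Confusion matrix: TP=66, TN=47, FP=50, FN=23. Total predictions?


Total = TP + TN + FP + FN
= 66 + 47 + 50 + 23
= 186
(Predicted positive: 116, predicted negative: 70)

186


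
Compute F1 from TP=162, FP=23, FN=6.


Precision = 162/185 = 0.8757
Recall = 162/168 = 0.9643
F1 = 2·P·R/(P+R) = 2·TP/(2·TP+FP+FN) = 324/(324+23+6) = 324/353 = 0.9178

0.9178


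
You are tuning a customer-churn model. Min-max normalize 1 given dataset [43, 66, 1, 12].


min=1, max=66
(1-1)/(66-1) = 0/65 = 0.0

0.0


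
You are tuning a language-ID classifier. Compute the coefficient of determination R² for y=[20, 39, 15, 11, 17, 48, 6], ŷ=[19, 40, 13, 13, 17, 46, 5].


ȳ = 22.2857
SS_res = Σ(y-ŷ)² = 15
SS_tot = Σ(y-ȳ)² = 1419.43
R² = 1 - SS_res/SS_tot = 1 - 0.0106 = 0.9894

0.9894


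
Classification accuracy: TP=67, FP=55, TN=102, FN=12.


Accuracy = (TP+TN)/(TP+TN+FP+FN)
= (67+102)/(236)
= 169/236 = 71.61%

71.61%


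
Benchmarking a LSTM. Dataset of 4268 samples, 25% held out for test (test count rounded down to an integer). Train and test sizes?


Test = ⌊4268·25/100⌋ = 1067
Train = 4268 - 1067 = 3201

Train: 3201, Test: 1067


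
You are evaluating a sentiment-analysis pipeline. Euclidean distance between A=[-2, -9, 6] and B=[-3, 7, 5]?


d = √((-2+ 3)² + (-9-7)² + (6-5)²)
  = √(1 + 256 + 1)
  = √258 = 16.0624

16.0624


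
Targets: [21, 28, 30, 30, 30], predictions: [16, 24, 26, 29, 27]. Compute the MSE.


Squared errors: (21-16)²=25, (28-24)²=16, (30-26)²=16, (30-29)²=1, (30-27)²=9
Sum = 67
MSE = 67/5 = 67/5

67/5


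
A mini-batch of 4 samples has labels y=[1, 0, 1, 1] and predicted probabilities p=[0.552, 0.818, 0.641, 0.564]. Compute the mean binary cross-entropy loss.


L[0] = -ln(0.552) = 0.5942
L[1] = -ln(1-0.818) = -ln(0.182) = 1.7037
L[2] = -ln(0.641) = 0.4447
L[3] = -ln(0.564) = 0.5727
mean = (0.5942 + 1.7037 + 0.4447 + 0.5727)/4 = 0.8288

0.8288


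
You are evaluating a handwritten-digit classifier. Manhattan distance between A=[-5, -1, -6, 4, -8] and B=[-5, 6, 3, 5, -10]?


d = |-5+ 5| + |-1-6| + |-6-3| + |4-5| + |-8+ 10|
  = 0 + 7 + 9 + 1 + 2
  = 19

19


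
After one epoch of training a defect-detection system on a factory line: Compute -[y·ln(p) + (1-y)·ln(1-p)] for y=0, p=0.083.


BCE = -[y·ln(p) + (1-y)·ln(1-p)]
= -0 - 1·ln(1-0.083)
= -ln(0.917) = 0.0866

0.0866


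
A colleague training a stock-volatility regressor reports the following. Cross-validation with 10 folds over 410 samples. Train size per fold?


Fold size = 410/10 = 41
Training per fold = 410 - 41 = 369

369


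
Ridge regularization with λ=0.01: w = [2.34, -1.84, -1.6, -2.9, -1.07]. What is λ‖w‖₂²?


‖w‖₂² = (2.34)² + (-1.84)² + (-1.6)² + (-2.9)² + (-1.07)²
     = 5.4756 + 3.3856 + 2.56 + 8.41 + 1.1449
     = 20.9761
λ·‖w‖₂² = 0.01·20.9761 = 0.209761

0.209761


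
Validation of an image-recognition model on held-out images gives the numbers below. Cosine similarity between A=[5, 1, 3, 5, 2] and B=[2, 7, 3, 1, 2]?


A·B = 5·2 + 1·7 + 3·3 + 5·1 + 2·2 = 35
‖A‖ = √64 = 8, ‖B‖ = √67 = 8.1854
cos = 35/(√64·√67) = 35/√4288 = 0.5345

0.5345


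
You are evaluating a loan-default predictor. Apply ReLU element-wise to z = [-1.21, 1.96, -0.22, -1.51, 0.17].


ReLU(-1.21) = max(0, -1.21) = 0.0
ReLU(1.96) = max(0, 1.96) = 1.96
ReLU(-0.22) = max(0, -0.22) = 0.0
ReLU(-1.51) = max(0, -1.51) = 0.0
ReLU(0.17) = max(0, 0.17) = 0.17
result = [0.0, 1.96, 0.0, 0.0, 0.17]

[0.0, 1.96, 0.0, 0.0, 0.17]


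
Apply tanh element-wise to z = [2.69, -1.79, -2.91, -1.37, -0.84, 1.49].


tanh(2.69) = 0.9908
tanh(-1.79) = -0.9458
tanh(-2.91) = -0.9941
tanh(-1.37) = -0.8787
tanh(-0.84) = -0.6858
tanh(1.49) = 0.9033
result = [0.9908, -0.9458, -0.9941, -0.8787, -0.6858, 0.9033]

[0.9908, -0.9458, -0.9941, -0.8787, -0.6858, 0.9033]


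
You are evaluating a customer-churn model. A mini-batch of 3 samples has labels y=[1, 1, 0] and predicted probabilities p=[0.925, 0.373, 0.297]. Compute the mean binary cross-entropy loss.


L[0] = -ln(0.925) = 0.078
L[1] = -ln(0.373) = 0.9862
L[2] = -ln(1-0.297) = -ln(0.703) = 0.3524
mean = (0.078 + 0.9862 + 0.3524)/3 = 0.4722

0.4722


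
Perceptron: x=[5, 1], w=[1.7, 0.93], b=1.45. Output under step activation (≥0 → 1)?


z = (5)·(1.7) + (1)·(0.93) + 1.45
  = 10.88
step(z) = 1 (z≥0)

1


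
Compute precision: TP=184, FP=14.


Precision = TP/(TP+FP)
= 184/(184+14)
= 184/198 = 92.93%

92.93%


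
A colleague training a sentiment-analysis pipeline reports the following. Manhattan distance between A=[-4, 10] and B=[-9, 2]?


d = |-4+ 9| + |10-2|
  = 5 + 8
  = 13

13


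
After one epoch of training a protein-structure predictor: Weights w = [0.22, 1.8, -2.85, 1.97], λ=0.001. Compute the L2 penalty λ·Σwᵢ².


‖w‖₂² = (0.22)² + (1.8)² + (-2.85)² + (1.97)²
     = 0.0484 + 3.24 + 8.1225 + 3.8809
     = 15.2918
λ·‖w‖₂² = 0.001·15.2918 = 0.015292

0.015292


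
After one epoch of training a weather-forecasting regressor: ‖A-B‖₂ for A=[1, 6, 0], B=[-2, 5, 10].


d = √((1+ 2)² + (6-5)² + (0-10)²)
  = √(9 + 1 + 100)
  = √110 = 10.4881

10.4881


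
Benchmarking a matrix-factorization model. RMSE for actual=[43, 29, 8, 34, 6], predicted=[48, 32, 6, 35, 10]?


MSE = 55/5 = 11
RMSE = √(55/5) = 3.3166

3.3166


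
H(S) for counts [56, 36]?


Probabilities: [56/92, 36/92] ≈ [0.6087, 0.3913]
H = -((56/92)·log₂(56/92) + (36/92)·log₂(36/92))
  = 0.9656 bits

0.9656 bits


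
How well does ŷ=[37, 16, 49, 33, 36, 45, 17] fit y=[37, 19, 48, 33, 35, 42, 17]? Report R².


ȳ = 33
SS_res = Σ(y-ŷ)² = 20
SS_tot = Σ(y-ȳ)² = 778
R² = 1 - SS_res/SS_tot = 1 - 0.0257 = 0.9743

0.9743


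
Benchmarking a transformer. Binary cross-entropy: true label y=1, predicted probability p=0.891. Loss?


BCE = -[y·ln(p) + (1-y)·ln(1-p)]
= -1·ln(0.891) - 0
= -ln(0.891) = 0.1154

0.1154


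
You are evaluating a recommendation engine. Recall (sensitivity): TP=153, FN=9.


Recall = TP/(TP+FN)
= 153/(153+9)
= 153/162 = 94.44%

94.44%


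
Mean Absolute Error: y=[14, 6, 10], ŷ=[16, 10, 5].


Absolute errors: |14-16|=2, |6-10|=4, |10-5|=5
Sum = 11
MAE = 11/3 = 11/3

11/3


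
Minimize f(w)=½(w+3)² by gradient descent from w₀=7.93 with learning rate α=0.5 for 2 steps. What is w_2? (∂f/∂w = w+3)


step 1: grad = 7.93+3 = 10.93; w = 7.93 - 0.5·(10.93) = 2.465
step 2: grad = 2.465+3 = 5.465; w = 2.465 - 0.5·(5.465) = -0.2675

-0.2675


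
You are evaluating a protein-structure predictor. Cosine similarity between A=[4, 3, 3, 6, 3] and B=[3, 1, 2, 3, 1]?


A·B = 4·3 + 3·1 + 3·2 + 6·3 + 3·1 = 42
‖A‖ = √79 = 8.8882, ‖B‖ = √24 = 4.899
cos = 42/(√79·√24) = 42/√1896 = 0.9646

0.9646


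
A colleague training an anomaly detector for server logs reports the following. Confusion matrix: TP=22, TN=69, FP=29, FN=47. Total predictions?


Total = TP + TN + FP + FN
= 22 + 69 + 29 + 47
= 167
(Predicted positive: 51, predicted negative: 116)

167


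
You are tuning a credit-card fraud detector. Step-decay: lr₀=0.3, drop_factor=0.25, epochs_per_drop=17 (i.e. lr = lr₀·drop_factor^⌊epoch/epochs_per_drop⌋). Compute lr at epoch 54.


n_drops = ⌊54/17⌋ = 3
lr = 0.3·0.25^3 = 0.3·0.015625 = 0.0046875

0.0046875


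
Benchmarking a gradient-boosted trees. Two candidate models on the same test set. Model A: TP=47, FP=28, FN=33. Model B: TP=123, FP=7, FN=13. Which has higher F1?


Model A: P=47/75=0.6267, R=47/80=0.5875, F1=2PR/(P+R)=2TP/(2TP+FP+FN)=94/155=0.6065
Model B: P=123/130=0.9462, R=123/136=0.9044, F1=2PR/(P+R)=2TP/(2TP+FP+FN)=246/266=0.9248
0.6065 < 0.9248 → Model B

Model B
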